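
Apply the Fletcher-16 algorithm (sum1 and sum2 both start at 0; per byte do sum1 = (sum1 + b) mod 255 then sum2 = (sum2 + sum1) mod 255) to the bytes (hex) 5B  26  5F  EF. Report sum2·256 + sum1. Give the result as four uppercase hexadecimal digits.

8ED0

Running sums (mod 255):
  after byte 0 (5B): sum1=91, sum2=91
  after byte 1 (26): sum1=129, sum2=220
  after byte 2 (5F): sum1=224, sum2=189
  after byte 3 (EF): sum1=208, sum2=142
Checksum = sum2·256 + sum1 = 142·256 + 208 = 36560 = 0x8ED0.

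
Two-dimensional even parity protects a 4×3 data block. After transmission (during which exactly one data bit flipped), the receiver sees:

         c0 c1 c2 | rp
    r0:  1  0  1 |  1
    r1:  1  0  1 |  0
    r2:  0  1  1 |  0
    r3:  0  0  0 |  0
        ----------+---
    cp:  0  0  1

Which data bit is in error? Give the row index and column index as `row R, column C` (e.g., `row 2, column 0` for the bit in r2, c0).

row 0, column 1

Recompute each row's even parity and compare to rp:
  r0: data parity 0, sent rp 1 → mismatch
  r1: data parity 0, sent rp 0 → ok
  r2: data parity 0, sent rp 0 → ok
  r3: data parity 0, sent rp 0 → ok
Recompute each column's even parity and compare to cp:
  c0: data parity 0, sent cp 0 → ok
  c1: data parity 1, sent cp 0 → mismatch
  c2: data parity 1, sent cp 1 → ok
Exactly one row (r0) and one column (c1) fail → the flipped bit is at their intersection.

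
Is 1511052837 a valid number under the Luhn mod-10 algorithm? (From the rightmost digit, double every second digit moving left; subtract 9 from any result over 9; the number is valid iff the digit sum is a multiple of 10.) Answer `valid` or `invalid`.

From the right, keep odd positions and double even positions (subtract 9 from any doubled value over 9):
  doubled (positions 2,4,...): 6 4 0 2 2 → sum 14
  kept (positions 1,3,...): 7 8 5 1 5 → sum 26
Total = 40.
40 mod 10 = 0, so the number is valid.

valid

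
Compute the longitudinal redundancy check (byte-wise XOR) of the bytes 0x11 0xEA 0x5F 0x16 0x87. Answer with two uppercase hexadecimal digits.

35

XOR the bytes together:
  start with 0x11
  0x11 ⊕ 0xEA = 0xFB
  0xFB ⊕ 0x5F = 0xA4
  0xA4 ⊕ 0x16 = 0xB2
  0xB2 ⊕ 0x87 = 0x35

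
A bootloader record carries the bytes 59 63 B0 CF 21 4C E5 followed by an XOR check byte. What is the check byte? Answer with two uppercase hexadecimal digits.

CD

XOR the bytes together:
  start with 0x59
  0x59 ⊕ 0x63 = 0x3A
  0x3A ⊕ 0xB0 = 0x8A
  0x8A ⊕ 0xCF = 0x45
  0x45 ⊕ 0x21 = 0x64
  0x64 ⊕ 0x4C = 0x28
  0x28 ⊕ 0xE5 = 0xCD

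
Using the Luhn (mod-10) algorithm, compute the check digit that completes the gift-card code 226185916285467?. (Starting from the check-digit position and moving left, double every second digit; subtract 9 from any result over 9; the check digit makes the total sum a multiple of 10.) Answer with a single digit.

Partial digits right→left: 7 6 4 5 8 2 6 1 9 5 8 1 6 2 2
Double every second digit counting from the check-digit position (so the 1st, 3rd, 5th, ... of the partial from the right).
  doubled (with −9 where >9): 5 8 7 3 9 7 3 4 → sum 46
  kept as-is: 6 5 2 1 5 1 2 → sum 22
Total = 46 + 22 = 68.
Check digit = (10 − (68 mod 10)) mod 10 = 2.

2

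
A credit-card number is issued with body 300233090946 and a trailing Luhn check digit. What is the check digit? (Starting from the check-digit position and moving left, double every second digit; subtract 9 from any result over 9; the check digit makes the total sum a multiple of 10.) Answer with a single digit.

9

Partial digits right→left: 6 4 9 0 9 0 3 3 2 0 0 3
Double every second digit counting from the check-digit position (so the 1st, 3rd, 5th, ... of the partial from the right).
  doubled (with −9 where >9): 3 9 9 6 4 0 → sum 31
  kept as-is: 4 0 0 3 0 3 → sum 10
Total = 31 + 10 = 41.
Check digit = (10 − (41 mod 10)) mod 10 = 9.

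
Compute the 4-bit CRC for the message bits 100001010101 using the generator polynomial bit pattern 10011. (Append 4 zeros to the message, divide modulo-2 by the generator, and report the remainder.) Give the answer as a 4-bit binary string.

1100

Append 4 zeros: 1000010101010000. Divide by 10011 (XOR where the leading bit is 1):
  pos 0: 10000 XOR 10011 = 00011
  pos 3: 11101 XOR 10011 = 01110
  pos 4: 11100 XOR 10011 = 01111
  pos 5: 11111 XOR 10011 = 01100
  pos 6: 11000 XOR 10011 = 01011
  pos 7: 10111 XOR 10011 = 00100
  pos 9: 10000 XOR 10011 = 00011
Remainder (last 4 bits) = 1100. This is the CRC / FCS.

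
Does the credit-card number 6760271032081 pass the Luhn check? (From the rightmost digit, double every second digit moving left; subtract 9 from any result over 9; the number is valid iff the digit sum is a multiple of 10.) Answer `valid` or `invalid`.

valid

From the right, keep odd positions and double even positions (subtract 9 from any doubled value over 9):
  doubled (positions 2,4,...): 7 4 0 5 0 5 → sum 21
  kept (positions 1,3,...): 1 0 3 1 2 6 6 → sum 19
Total = 40.
40 mod 10 = 0, so the number is valid.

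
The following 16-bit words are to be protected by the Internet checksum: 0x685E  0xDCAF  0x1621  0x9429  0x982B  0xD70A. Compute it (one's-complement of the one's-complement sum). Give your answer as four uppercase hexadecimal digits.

One's-complement addition (fold any carry out of bit 15 back into bit 0):
  0x685E + 0xDCAF = 0x1450D → wrap carry → 0x450E
  0x450E + 0x1621 = 0x05B2F
  0x5B2F + 0x9429 = 0x0EF58
  0xEF58 + 0x982B = 0x18783 → wrap carry → 0x8784
  0x8784 + 0xD70A = 0x15E8E → wrap carry → 0x5E8F
One's-complement sum = 0x5E8F.
Checksum = ~0x5E8F & 0xFFFF = 0xA170.

A170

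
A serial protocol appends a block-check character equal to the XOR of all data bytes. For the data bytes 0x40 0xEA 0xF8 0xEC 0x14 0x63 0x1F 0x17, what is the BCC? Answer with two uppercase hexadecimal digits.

XOR the bytes together:
  start with 0x40
  0x40 ⊕ 0xEA = 0xAA
  0xAA ⊕ 0xF8 = 0x52
  0x52 ⊕ 0xEC = 0xBE
  0xBE ⊕ 0x14 = 0xAA
  0xAA ⊕ 0x63 = 0xC9
  0xC9 ⊕ 0x1F = 0xD6
  0xD6 ⊕ 0x17 = 0xC1

C1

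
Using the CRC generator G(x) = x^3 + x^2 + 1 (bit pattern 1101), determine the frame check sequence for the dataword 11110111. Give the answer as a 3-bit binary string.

011

Append 3 zeros: 11110111000. Divide by 1101 (XOR where the leading bit is 1):
  pos 0: 1111 XOR 1101 = 0010
  pos 2: 1001 XOR 1101 = 0100
  pos 3: 1001 XOR 1101 = 0100
  pos 4: 1001 XOR 1101 = 0100
  pos 5: 1000 XOR 1101 = 0101
  pos 6: 1010 XOR 1101 = 0111
  pos 7: 1110 XOR 1101 = 0011
Remainder (last 3 bits) = 011. This is the CRC / FCS.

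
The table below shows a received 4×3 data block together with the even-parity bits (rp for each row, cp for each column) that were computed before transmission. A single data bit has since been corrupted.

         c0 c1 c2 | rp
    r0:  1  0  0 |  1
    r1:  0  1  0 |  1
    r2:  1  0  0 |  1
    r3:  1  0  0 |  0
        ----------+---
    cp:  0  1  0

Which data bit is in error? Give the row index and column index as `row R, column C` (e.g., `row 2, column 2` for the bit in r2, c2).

Recompute each row's even parity and compare to rp:
  r0: data parity 1, sent rp 1 → ok
  r1: data parity 1, sent rp 1 → ok
  r2: data parity 1, sent rp 1 → ok
  r3: data parity 1, sent rp 0 → mismatch
Recompute each column's even parity and compare to cp:
  c0: data parity 1, sent cp 0 → mismatch
  c1: data parity 1, sent cp 1 → ok
  c2: data parity 0, sent cp 0 → ok
Exactly one row (r3) and one column (c0) fail → the flipped bit is at their intersection.

row 3, column 0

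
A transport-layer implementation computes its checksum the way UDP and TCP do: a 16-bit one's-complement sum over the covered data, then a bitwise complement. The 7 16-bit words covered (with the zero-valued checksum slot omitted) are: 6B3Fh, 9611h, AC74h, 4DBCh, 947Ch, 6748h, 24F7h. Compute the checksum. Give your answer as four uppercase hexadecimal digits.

One's-complement addition (fold any carry out of bit 15 back into bit 0):
  0x6B3F + 0x9611 = 0x10150 → wrap carry → 0x0151
  0x0151 + 0xAC74 = 0x0ADC5
  0xADC5 + 0x4DBC = 0x0FB81
  0xFB81 + 0x947C = 0x18FFD → wrap carry → 0x8FFE
  0x8FFE + 0x6748 = 0x0F746
  0xF746 + 0x24F7 = 0x11C3D → wrap carry → 0x1C3E
One's-complement sum = 0x1C3E.
Checksum = ~0x1C3E & 0xFFFF = 0xE3C1.

E3C1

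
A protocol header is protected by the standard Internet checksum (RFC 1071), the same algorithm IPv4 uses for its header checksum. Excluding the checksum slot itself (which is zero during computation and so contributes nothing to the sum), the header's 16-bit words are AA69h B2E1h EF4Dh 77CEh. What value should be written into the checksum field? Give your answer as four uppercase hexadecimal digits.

3B98

One's-complement addition (fold any carry out of bit 15 back into bit 0):
  0xAA69 + 0xB2E1 = 0x15D4A → wrap carry → 0x5D4B
  0x5D4B + 0xEF4D = 0x14C98 → wrap carry → 0x4C99
  0x4C99 + 0x77CE = 0x0C467
One's-complement sum = 0xC467.
Checksum = ~0xC467 & 0xFFFF = 0x3B98.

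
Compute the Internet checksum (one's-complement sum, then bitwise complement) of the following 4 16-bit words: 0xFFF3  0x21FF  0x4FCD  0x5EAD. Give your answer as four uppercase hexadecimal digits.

2F92

One's-complement addition (fold any carry out of bit 15 back into bit 0):
  0xFFF3 + 0x21FF = 0x121F2 → wrap carry → 0x21F3
  0x21F3 + 0x4FCD = 0x071C0
  0x71C0 + 0x5EAD = 0x0D06D
One's-complement sum = 0xD06D.
Checksum = ~0xD06D & 0xFFFF = 0x2F92.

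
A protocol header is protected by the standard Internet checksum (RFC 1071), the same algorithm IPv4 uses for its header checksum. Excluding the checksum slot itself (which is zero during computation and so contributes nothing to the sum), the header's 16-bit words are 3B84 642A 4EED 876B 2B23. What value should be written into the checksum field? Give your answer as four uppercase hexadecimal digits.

5ED5

One's-complement addition (fold any carry out of bit 15 back into bit 0):
  0x3B84 + 0x642A = 0x09FAE
  0x9FAE + 0x4EED = 0x0EE9B
  0xEE9B + 0x876B = 0x17606 → wrap carry → 0x7607
  0x7607 + 0x2B23 = 0x0A12A
One's-complement sum = 0xA12A.
Checksum = ~0xA12A & 0xFFFF = 0x5ED5.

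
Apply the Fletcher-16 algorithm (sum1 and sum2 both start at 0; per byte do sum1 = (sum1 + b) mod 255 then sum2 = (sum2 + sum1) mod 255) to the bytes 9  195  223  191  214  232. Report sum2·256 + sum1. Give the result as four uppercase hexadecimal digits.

Running sums (mod 255):
  after byte 0 (9): sum1=9, sum2=9
  after byte 1 (195): sum1=204, sum2=213
  after byte 2 (223): sum1=172, sum2=130
  after byte 3 (191): sum1=108, sum2=238
  after byte 4 (214): sum1=67, sum2=50
  after byte 5 (232): sum1=44, sum2=94
Checksum = sum2·256 + sum1 = 94·256 + 44 = 24108 = 0x5E2C.

5E2C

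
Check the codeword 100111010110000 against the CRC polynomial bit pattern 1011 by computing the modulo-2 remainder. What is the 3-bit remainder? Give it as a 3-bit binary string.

Modulo-2 division of 100111010110000 by 1011:
  pos 0: 1001 XOR 1011 = 0010
  pos 2: 1011 XOR 1011 = 0000
  pos 7: 1011 XOR 1011 = 0000
Remainder = 000 (zero — the frame passes the CRC check).

000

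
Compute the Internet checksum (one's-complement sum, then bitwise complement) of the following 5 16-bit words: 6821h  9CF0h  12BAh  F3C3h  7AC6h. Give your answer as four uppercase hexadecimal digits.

One's-complement addition (fold any carry out of bit 15 back into bit 0):
  0x6821 + 0x9CF0 = 0x10511 → wrap carry → 0x0512
  0x0512 + 0x12BA = 0x017CC
  0x17CC + 0xF3C3 = 0x10B8F → wrap carry → 0x0B90
  0x0B90 + 0x7AC6 = 0x08656
One's-complement sum = 0x8656.
Checksum = ~0x8656 & 0xFFFF = 0x79A9.

79A9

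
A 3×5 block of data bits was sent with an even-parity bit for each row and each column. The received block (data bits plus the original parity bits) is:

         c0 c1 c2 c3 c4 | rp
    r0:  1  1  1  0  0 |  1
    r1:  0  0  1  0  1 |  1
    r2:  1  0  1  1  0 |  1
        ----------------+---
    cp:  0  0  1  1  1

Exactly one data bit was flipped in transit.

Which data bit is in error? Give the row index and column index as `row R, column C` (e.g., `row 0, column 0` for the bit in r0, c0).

Recompute each row's even parity and compare to rp:
  r0: data parity 1, sent rp 1 → ok
  r1: data parity 0, sent rp 1 → mismatch
  r2: data parity 1, sent rp 1 → ok
Recompute each column's even parity and compare to cp:
  c0: data parity 0, sent cp 0 → ok
  c1: data parity 1, sent cp 0 → mismatch
  c2: data parity 1, sent cp 1 → ok
  c3: data parity 1, sent cp 1 → ok
  c4: data parity 1, sent cp 1 → ok
Exactly one row (r1) and one column (c1) fail → the flipped bit is at their intersection.

row 1, column 1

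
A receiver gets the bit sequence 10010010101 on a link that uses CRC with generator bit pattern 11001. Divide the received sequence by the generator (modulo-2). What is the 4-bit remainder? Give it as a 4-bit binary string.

Modulo-2 division of 10010010101 by 11001:
  pos 0: 10010 XOR 11001 = 01011
  pos 1: 10110 XOR 11001 = 01111
  pos 2: 11111 XOR 11001 = 00110
  pos 4: 11001 XOR 11001 = 00000
Remainder = 0001 (nonzero — an error is detected).

0001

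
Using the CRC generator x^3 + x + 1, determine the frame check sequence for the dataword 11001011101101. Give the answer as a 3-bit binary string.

101

Append 3 zeros: 11001011101101000. Divide by 1011 (XOR where the leading bit is 1):
  pos 0: 1100 XOR 1011 = 0111
  pos 1: 1111 XOR 1011 = 0100
  pos 2: 1000 XOR 1011 = 0011
  pos 4: 1111 XOR 1011 = 0100
  pos 5: 1001 XOR 1011 = 0010
  pos 7: 1001 XOR 1011 = 0010
  pos 9: 1010 XOR 1011 = 0001
  pos 12: 1100 XOR 1011 = 0111
  pos 13: 1110 XOR 1011 = 0101
Remainder (last 3 bits) = 101. This is the CRC / FCS.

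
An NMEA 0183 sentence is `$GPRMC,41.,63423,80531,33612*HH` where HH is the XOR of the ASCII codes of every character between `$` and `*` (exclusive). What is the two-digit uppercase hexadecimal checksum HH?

XOR the ASCII codes of the payload characters:
  'G' = 0x47 → acc = 0x47
  'P' = 0x50 → acc = 0x17
  'R' = 0x52 → acc = 0x45
  'M' = 0x4D → acc = 0x08
  'C' = 0x43 → acc = 0x4B
  ',' = 0x2C → acc = 0x67
  '4' = 0x34 → acc = 0x53
  '1' = 0x31 → acc = 0x62
  '.' = 0x2E → acc = 0x4C
  ',' = 0x2C → acc = 0x60
  '6' = 0x36 → acc = 0x56
  '3' = 0x33 → acc = 0x65
  '4' = 0x34 → acc = 0x51
  '2' = 0x32 → acc = 0x63
  '3' = 0x33 → acc = 0x50
  ',' = 0x2C → acc = 0x7C
  '8' = 0x38 → acc = 0x44
  '0' = 0x30 → acc = 0x74
  '5' = 0x35 → acc = 0x41
  '3' = 0x33 → acc = 0x72
  '1' = 0x31 → acc = 0x43
  ',' = 0x2C → acc = 0x6F
  '3' = 0x33 → acc = 0x5C
  '3' = 0x33 → acc = 0x6F
  '6' = 0x36 → acc = 0x59
  '1' = 0x31 → acc = 0x68
  '2' = 0x32 → acc = 0x5A
Checksum = 0x5A.

5A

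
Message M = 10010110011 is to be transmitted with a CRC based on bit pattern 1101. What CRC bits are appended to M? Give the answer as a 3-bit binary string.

010

Append 3 zeros: 10010110011000. Divide by 1101 (XOR where the leading bit is 1):
  pos 0: 1001 XOR 1101 = 0100
  pos 1: 1000 XOR 1101 = 0101
  pos 2: 1011 XOR 1101 = 0110
  pos 3: 1101 XOR 1101 = 0000
  pos 9: 1100 XOR 1101 = 0001
Remainder (last 3 bits) = 010. This is the CRC / FCS.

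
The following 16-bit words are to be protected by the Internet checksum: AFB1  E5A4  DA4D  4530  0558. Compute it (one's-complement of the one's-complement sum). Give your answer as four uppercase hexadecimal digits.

45D3

One's-complement addition (fold any carry out of bit 15 back into bit 0):
  0xAFB1 + 0xE5A4 = 0x19555 → wrap carry → 0x9556
  0x9556 + 0xDA4D = 0x16FA3 → wrap carry → 0x6FA4
  0x6FA4 + 0x4530 = 0x0B4D4
  0xB4D4 + 0x0558 = 0x0BA2C
One's-complement sum = 0xBA2C.
Checksum = ~0xBA2C & 0xFFFF = 0x45D3.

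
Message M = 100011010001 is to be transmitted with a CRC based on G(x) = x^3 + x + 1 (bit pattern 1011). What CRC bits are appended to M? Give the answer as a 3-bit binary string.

Append 3 zeros: 100011010001000. Divide by 1011 (XOR where the leading bit is 1):
  pos 0: 1000 XOR 1011 = 0011
  pos 2: 1111 XOR 1011 = 0100
  pos 3: 1000 XOR 1011 = 0011
  pos 5: 1110 XOR 1011 = 0101
  pos 6: 1010 XOR 1011 = 0001
  pos 9: 1010 XOR 1011 = 0001
Remainder (last 3 bits) = 100. This is the CRC / FCS.

100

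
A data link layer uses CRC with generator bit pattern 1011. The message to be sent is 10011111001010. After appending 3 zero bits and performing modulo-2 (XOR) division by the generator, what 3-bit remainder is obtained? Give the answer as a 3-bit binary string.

100

Append 3 zeros: 10011111001010000. Divide by 1011 (XOR where the leading bit is 1):
  pos 0: 1001 XOR 1011 = 0010
  pos 2: 1011 XOR 1011 = 0000
  pos 6: 1100 XOR 1011 = 0111
  pos 7: 1111 XOR 1011 = 0100
  pos 8: 1000 XOR 1011 = 0011
  pos 10: 1110 XOR 1011 = 0101
  pos 11: 1010 XOR 1011 = 0001
Remainder (last 3 bits) = 100. This is the CRC / FCS.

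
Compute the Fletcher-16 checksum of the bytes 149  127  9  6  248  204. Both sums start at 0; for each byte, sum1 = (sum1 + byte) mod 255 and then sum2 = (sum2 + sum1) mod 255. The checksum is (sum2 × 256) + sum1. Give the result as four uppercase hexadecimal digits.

Running sums (mod 255):
  after byte 0 (149): sum1=149, sum2=149
  after byte 1 (127): sum1=21, sum2=170
  after byte 2 (9): sum1=30, sum2=200
  after byte 3 (6): sum1=36, sum2=236
  after byte 4 (248): sum1=29, sum2=10
  after byte 5 (204): sum1=233, sum2=243
Checksum = sum2·256 + sum1 = 243·256 + 233 = 62441 = 0xF3E9.

F3E9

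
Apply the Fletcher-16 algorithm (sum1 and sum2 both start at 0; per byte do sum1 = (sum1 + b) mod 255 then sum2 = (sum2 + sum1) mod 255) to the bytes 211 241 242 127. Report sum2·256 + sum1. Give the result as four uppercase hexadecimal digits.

Running sums (mod 255):
  after byte 0 (211): sum1=211, sum2=211
  after byte 1 (241): sum1=197, sum2=153
  after byte 2 (242): sum1=184, sum2=82
  after byte 3 (127): sum1=56, sum2=138
Checksum = sum2·256 + sum1 = 138·256 + 56 = 35384 = 0x8A38.

8A38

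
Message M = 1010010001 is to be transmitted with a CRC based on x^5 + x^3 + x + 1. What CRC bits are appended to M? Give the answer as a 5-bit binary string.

Append 5 zeros: 101001000100000. Divide by 101011 (XOR where the leading bit is 1):
  pos 0: 101001 XOR 101011 = 000010
  pos 4: 100001 XOR 101011 = 001010
  pos 6: 101000 XOR 101011 = 000011
Remainder (last 5 bits) = 11000. This is the CRC / FCS.

11000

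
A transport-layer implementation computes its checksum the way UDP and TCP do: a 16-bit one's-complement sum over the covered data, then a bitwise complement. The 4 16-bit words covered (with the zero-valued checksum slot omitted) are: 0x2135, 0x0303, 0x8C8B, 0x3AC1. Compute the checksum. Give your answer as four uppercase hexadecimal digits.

One's-complement addition (fold any carry out of bit 15 back into bit 0):
  0x2135 + 0x0303 = 0x02438
  0x2438 + 0x8C8B = 0x0B0C3
  0xB0C3 + 0x3AC1 = 0x0EB84
One's-complement sum = 0xEB84.
Checksum = ~0xEB84 & 0xFFFF = 0x147B.

147B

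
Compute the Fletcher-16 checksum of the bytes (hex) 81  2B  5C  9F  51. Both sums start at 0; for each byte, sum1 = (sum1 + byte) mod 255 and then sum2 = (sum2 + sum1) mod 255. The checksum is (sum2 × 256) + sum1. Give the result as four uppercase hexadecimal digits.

D9F9

Running sums (mod 255):
  after byte 0 (81): sum1=129, sum2=129
  after byte 1 (2B): sum1=172, sum2=46
  after byte 2 (5C): sum1=9, sum2=55
  after byte 3 (9F): sum1=168, sum2=223
  after byte 4 (51): sum1=249, sum2=217
Checksum = sum2·256 + sum1 = 217·256 + 249 = 55801 = 0xD9F9.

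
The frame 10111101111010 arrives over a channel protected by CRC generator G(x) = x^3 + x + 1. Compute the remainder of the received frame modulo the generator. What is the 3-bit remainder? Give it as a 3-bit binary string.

011

Modulo-2 division of 10111101111010 by 1011:
  pos 0: 1011 XOR 1011 = 0000
  pos 4: 1101 XOR 1011 = 0110
  pos 5: 1101 XOR 1011 = 0110
  pos 6: 1101 XOR 1011 = 0110
  pos 7: 1101 XOR 1011 = 0110
  pos 8: 1100 XOR 1011 = 0111
  pos 9: 1111 XOR 1011 = 0100
  pos 10: 1000 XOR 1011 = 0011
Remainder = 011 (nonzero — an error is detected).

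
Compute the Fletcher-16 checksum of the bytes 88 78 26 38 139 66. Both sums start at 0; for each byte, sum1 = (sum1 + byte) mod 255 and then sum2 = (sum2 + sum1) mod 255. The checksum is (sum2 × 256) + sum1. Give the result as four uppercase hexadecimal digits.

CDB4

Running sums (mod 255):
  after byte 0 (88): sum1=88, sum2=88
  after byte 1 (78): sum1=166, sum2=254
  after byte 2 (26): sum1=192, sum2=191
  after byte 3 (38): sum1=230, sum2=166
  after byte 4 (139): sum1=114, sum2=25
  after byte 5 (66): sum1=180, sum2=205
Checksum = sum2·256 + sum1 = 205·256 + 180 = 52660 = 0xCDB4.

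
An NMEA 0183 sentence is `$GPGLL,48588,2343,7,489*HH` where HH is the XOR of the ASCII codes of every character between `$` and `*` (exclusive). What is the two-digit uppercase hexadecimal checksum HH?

6D

XOR the ASCII codes of the payload characters:
  'G' = 0x47 → acc = 0x47
  'P' = 0x50 → acc = 0x17
  'G' = 0x47 → acc = 0x50
  'L' = 0x4C → acc = 0x1C
  'L' = 0x4C → acc = 0x50
  ',' = 0x2C → acc = 0x7C
  '4' = 0x34 → acc = 0x48
  '8' = 0x38 → acc = 0x70
  '5' = 0x35 → acc = 0x45
  '8' = 0x38 → acc = 0x7D
  '8' = 0x38 → acc = 0x45
  ',' = 0x2C → acc = 0x69
  '2' = 0x32 → acc = 0x5B
  '3' = 0x33 → acc = 0x68
  '4' = 0x34 → acc = 0x5C
  '3' = 0x33 → acc = 0x6F
  ',' = 0x2C → acc = 0x43
  '7' = 0x37 → acc = 0x74
  ',' = 0x2C → acc = 0x58
  '4' = 0x34 → acc = 0x6C
  '8' = 0x38 → acc = 0x54
  '9' = 0x39 → acc = 0x6D
Checksum = 0x6D.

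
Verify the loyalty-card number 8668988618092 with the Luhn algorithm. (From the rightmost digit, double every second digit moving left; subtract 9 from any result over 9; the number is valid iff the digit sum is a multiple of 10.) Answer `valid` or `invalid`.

From the right, keep odd positions and double even positions (subtract 9 from any doubled value over 9):
  doubled (positions 2,4,...): 9 7 3 7 7 3 → sum 36
  kept (positions 1,3,...): 2 0 1 8 9 6 8 → sum 34
Total = 70.
70 mod 10 = 0, so the number is valid.

valid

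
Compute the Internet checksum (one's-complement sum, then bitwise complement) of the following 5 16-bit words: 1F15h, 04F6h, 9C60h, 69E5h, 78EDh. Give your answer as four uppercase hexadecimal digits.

5CC1

One's-complement addition (fold any carry out of bit 15 back into bit 0):
  0x1F15 + 0x04F6 = 0x0240B
  0x240B + 0x9C60 = 0x0C06B
  0xC06B + 0x69E5 = 0x12A50 → wrap carry → 0x2A51
  0x2A51 + 0x78ED = 0x0A33E
One's-complement sum = 0xA33E.
Checksum = ~0xA33E & 0xFFFF = 0x5CC1.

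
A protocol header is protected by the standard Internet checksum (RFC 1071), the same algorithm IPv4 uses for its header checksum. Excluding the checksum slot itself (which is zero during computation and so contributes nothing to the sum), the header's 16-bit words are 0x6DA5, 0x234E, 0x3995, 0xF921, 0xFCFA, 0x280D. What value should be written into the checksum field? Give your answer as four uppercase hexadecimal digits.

174D

One's-complement addition (fold any carry out of bit 15 back into bit 0):
  0x6DA5 + 0x234E = 0x090F3
  0x90F3 + 0x3995 = 0x0CA88
  0xCA88 + 0xF921 = 0x1C3A9 → wrap carry → 0xC3AA
  0xC3AA + 0xFCFA = 0x1C0A4 → wrap carry → 0xC0A5
  0xC0A5 + 0x280D = 0x0E8B2
One's-complement sum = 0xE8B2.
Checksum = ~0xE8B2 & 0xFFFF = 0x174D.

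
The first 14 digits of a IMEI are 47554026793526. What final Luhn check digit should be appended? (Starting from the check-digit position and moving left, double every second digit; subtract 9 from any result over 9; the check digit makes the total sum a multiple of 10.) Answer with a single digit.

Partial digits right→left: 6 2 5 3 9 7 6 2 0 4 5 5 7 4
Double every second digit counting from the check-digit position (so the 1st, 3rd, 5th, ... of the partial from the right).
  doubled (with −9 where >9): 3 1 9 3 0 1 5 → sum 22
  kept as-is: 2 3 7 2 4 5 4 → sum 27
Total = 22 + 27 = 49.
Check digit = (10 − (49 mod 10)) mod 10 = 1.

1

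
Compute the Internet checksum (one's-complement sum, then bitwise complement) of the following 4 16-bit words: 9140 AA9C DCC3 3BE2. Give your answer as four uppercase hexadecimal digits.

One's-complement addition (fold any carry out of bit 15 back into bit 0):
  0x9140 + 0xAA9C = 0x13BDC → wrap carry → 0x3BDD
  0x3BDD + 0xDCC3 = 0x118A0 → wrap carry → 0x18A1
  0x18A1 + 0x3BE2 = 0x05483
One's-complement sum = 0x5483.
Checksum = ~0x5483 & 0xFFFF = 0xAB7C.

AB7C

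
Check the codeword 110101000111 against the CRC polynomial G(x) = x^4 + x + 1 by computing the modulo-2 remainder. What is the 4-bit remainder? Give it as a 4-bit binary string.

0111

Modulo-2 division of 110101000111 by 10011:
  pos 0: 11010 XOR 10011 = 01001
  pos 1: 10011 XOR 10011 = 00000
Remainder = 0111 (nonzero — an error is detected).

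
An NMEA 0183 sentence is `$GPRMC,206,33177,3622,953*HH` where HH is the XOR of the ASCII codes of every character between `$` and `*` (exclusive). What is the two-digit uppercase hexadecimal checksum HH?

74

XOR the ASCII codes of the payload characters:
  'G' = 0x47 → acc = 0x47
  'P' = 0x50 → acc = 0x17
  'R' = 0x52 → acc = 0x45
  'M' = 0x4D → acc = 0x08
  'C' = 0x43 → acc = 0x4B
  ',' = 0x2C → acc = 0x67
  '2' = 0x32 → acc = 0x55
  '0' = 0x30 → acc = 0x65
  '6' = 0x36 → acc = 0x53
  ',' = 0x2C → acc = 0x7F
  '3' = 0x33 → acc = 0x4C
  '3' = 0x33 → acc = 0x7F
  '1' = 0x31 → acc = 0x4E
  '7' = 0x37 → acc = 0x79
  '7' = 0x37 → acc = 0x4E
  ',' = 0x2C → acc = 0x62
  '3' = 0x33 → acc = 0x51
  '6' = 0x36 → acc = 0x67
  '2' = 0x32 → acc = 0x55
  '2' = 0x32 → acc = 0x67
  ',' = 0x2C → acc = 0x4B
  '9' = 0x39 → acc = 0x72
  '5' = 0x35 → acc = 0x47
  '3' = 0x33 → acc = 0x74
Checksum = 0x74.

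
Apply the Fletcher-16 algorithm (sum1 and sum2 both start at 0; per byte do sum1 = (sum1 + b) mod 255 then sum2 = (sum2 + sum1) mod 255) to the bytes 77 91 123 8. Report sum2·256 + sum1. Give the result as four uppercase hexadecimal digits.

Running sums (mod 255):
  after byte 0 (77): sum1=77, sum2=77
  after byte 1 (91): sum1=168, sum2=245
  after byte 2 (123): sum1=36, sum2=26
  after byte 3 (8): sum1=44, sum2=70
Checksum = sum2·256 + sum1 = 70·256 + 44 = 17964 = 0x462C.

462C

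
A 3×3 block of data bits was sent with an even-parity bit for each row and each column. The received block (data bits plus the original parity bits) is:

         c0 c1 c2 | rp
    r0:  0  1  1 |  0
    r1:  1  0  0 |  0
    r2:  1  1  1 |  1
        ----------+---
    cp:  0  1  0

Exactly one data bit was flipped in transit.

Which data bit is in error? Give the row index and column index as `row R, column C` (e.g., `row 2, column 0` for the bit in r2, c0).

Recompute each row's even parity and compare to rp:
  r0: data parity 0, sent rp 0 → ok
  r1: data parity 1, sent rp 0 → mismatch
  r2: data parity 1, sent rp 1 → ok
Recompute each column's even parity and compare to cp:
  c0: data parity 0, sent cp 0 → ok
  c1: data parity 0, sent cp 1 → mismatch
  c2: data parity 0, sent cp 0 → ok
Exactly one row (r1) and one column (c1) fail → the flipped bit is at their intersection.

row 1, column 1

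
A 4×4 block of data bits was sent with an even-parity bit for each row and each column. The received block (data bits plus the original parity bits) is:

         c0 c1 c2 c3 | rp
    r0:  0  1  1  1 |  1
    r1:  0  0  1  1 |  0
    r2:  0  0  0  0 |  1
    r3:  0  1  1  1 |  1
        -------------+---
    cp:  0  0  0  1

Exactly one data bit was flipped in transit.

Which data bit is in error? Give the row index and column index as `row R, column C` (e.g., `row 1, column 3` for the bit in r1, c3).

row 2, column 2

Recompute each row's even parity and compare to rp:
  r0: data parity 1, sent rp 1 → ok
  r1: data parity 0, sent rp 0 → ok
  r2: data parity 0, sent rp 1 → mismatch
  r3: data parity 1, sent rp 1 → ok
Recompute each column's even parity and compare to cp:
  c0: data parity 0, sent cp 0 → ok
  c1: data parity 0, sent cp 0 → ok
  c2: data parity 1, sent cp 0 → mismatch
  c3: data parity 1, sent cp 1 → ok
Exactly one row (r2) and one column (c2) fail → the flipped bit is at their intersection.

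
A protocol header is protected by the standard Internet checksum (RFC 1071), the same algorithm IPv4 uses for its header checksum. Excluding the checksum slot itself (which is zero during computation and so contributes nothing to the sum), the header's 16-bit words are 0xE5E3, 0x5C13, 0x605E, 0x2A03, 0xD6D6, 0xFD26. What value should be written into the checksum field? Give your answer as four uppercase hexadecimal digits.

5FA9

One's-complement addition (fold any carry out of bit 15 back into bit 0):
  0xE5E3 + 0x5C13 = 0x141F6 → wrap carry → 0x41F7
  0x41F7 + 0x605E = 0x0A255
  0xA255 + 0x2A03 = 0x0CC58
  0xCC58 + 0xD6D6 = 0x1A32E → wrap carry → 0xA32F
  0xA32F + 0xFD26 = 0x1A055 → wrap carry → 0xA056
One's-complement sum = 0xA056.
Checksum = ~0xA056 & 0xFFFF = 0x5FA9.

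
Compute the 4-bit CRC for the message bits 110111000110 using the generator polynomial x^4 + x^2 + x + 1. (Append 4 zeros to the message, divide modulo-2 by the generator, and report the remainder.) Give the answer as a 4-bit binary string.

0111

Append 4 zeros: 1101110001100000. Divide by 10111 (XOR where the leading bit is 1):
  pos 0: 11011 XOR 10111 = 01100
  pos 1: 11001 XOR 10111 = 01110
  pos 2: 11100 XOR 10111 = 01011
  pos 3: 10110 XOR 10111 = 00001
  pos 7: 10110 XOR 10111 = 00001
  pos 11: 10000 XOR 10111 = 00111
Remainder (last 4 bits) = 0111. This is the CRC / FCS.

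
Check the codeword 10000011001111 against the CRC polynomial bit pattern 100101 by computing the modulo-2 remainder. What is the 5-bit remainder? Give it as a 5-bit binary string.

Modulo-2 division of 10000011001111 by 100101:
  pos 0: 100000 XOR 100101 = 000101
  pos 3: 101110 XOR 100101 = 001011
  pos 5: 101101 XOR 100101 = 001000
  pos 7: 100011 XOR 100101 = 000110
Remainder = 01101 (nonzero — an error is detected).

01101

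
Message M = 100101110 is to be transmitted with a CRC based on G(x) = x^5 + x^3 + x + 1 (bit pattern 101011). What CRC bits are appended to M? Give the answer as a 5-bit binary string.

10011

Append 5 zeros: 10010111000000. Divide by 101011 (XOR where the leading bit is 1):
  pos 0: 100101 XOR 101011 = 001110
  pos 2: 111011 XOR 101011 = 010000
  pos 3: 100000 XOR 101011 = 001011
  pos 5: 101100 XOR 101011 = 000111
  pos 8: 111000 XOR 101011 = 010011
Remainder (last 5 bits) = 10011. This is the CRC / FCS.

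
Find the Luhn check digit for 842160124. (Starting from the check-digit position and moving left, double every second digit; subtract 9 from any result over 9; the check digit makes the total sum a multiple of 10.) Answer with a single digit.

Partial digits right→left: 4 2 1 0 6 1 2 4 8
Double every second digit counting from the check-digit position (so the 1st, 3rd, 5th, ... of the partial from the right).
  doubled (with −9 where >9): 8 2 3 4 7 → sum 24
  kept as-is: 2 0 1 4 → sum 7
Total = 24 + 7 = 31.
Check digit = (10 − (31 mod 10)) mod 10 = 9.

9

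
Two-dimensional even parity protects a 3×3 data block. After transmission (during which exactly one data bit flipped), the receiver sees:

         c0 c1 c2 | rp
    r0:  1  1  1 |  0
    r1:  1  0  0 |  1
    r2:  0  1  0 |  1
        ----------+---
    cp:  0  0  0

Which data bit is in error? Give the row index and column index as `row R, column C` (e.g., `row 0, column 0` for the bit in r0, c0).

row 0, column 2

Recompute each row's even parity and compare to rp:
  r0: data parity 1, sent rp 0 → mismatch
  r1: data parity 1, sent rp 1 → ok
  r2: data parity 1, sent rp 1 → ok
Recompute each column's even parity and compare to cp:
  c0: data parity 0, sent cp 0 → ok
  c1: data parity 0, sent cp 0 → ok
  c2: data parity 1, sent cp 0 → mismatch
Exactly one row (r0) and one column (c2) fail → the flipped bit is at their intersection.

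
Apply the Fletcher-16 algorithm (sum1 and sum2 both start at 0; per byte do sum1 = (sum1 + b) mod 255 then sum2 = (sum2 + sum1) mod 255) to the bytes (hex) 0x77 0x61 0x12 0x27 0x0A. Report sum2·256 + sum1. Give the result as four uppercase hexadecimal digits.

691C

Running sums (mod 255):
  after byte 0 (0x77): sum1=119, sum2=119
  after byte 1 (0x61): sum1=216, sum2=80
  after byte 2 (0x12): sum1=234, sum2=59
  after byte 3 (0x27): sum1=18, sum2=77
  after byte 4 (0x0A): sum1=28, sum2=105
Checksum = sum2·256 + sum1 = 105·256 + 28 = 26908 = 0x691C.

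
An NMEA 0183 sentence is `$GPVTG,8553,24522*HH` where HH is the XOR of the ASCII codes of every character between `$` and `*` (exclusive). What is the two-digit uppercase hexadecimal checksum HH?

6A

XOR the ASCII codes of the payload characters:
  'G' = 0x47 → acc = 0x47
  'P' = 0x50 → acc = 0x17
  'V' = 0x56 → acc = 0x41
  'T' = 0x54 → acc = 0x15
  'G' = 0x47 → acc = 0x52
  ',' = 0x2C → acc = 0x7E
  '8' = 0x38 → acc = 0x46
  '5' = 0x35 → acc = 0x73
  '5' = 0x35 → acc = 0x46
  '3' = 0x33 → acc = 0x75
  ',' = 0x2C → acc = 0x59
  '2' = 0x32 → acc = 0x6B
  '4' = 0x34 → acc = 0x5F
  '5' = 0x35 → acc = 0x6A
  '2' = 0x32 → acc = 0x58
  '2' = 0x32 → acc = 0x6A
Checksum = 0x6A.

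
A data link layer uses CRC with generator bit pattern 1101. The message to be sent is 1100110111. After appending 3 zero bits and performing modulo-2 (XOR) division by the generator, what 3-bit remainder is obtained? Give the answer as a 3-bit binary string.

Append 3 zeros: 1100110111000. Divide by 1101 (XOR where the leading bit is 1):
  pos 0: 1100 XOR 1101 = 0001
  pos 3: 1110 XOR 1101 = 0011
  pos 5: 1111 XOR 1101 = 0010
  pos 7: 1010 XOR 1101 = 0111
  pos 8: 1110 XOR 1101 = 0011
Remainder (last 3 bits) = 110. This is the CRC / FCS.

110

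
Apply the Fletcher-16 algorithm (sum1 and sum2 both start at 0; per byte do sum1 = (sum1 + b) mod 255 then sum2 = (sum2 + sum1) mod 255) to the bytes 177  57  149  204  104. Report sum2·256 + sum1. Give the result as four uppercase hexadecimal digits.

Running sums (mod 255):
  after byte 0 (177): sum1=177, sum2=177
  after byte 1 (57): sum1=234, sum2=156
  after byte 2 (149): sum1=128, sum2=29
  after byte 3 (204): sum1=77, sum2=106
  after byte 4 (104): sum1=181, sum2=32
Checksum = sum2·256 + sum1 = 32·256 + 181 = 8373 = 0x20B5.

20B5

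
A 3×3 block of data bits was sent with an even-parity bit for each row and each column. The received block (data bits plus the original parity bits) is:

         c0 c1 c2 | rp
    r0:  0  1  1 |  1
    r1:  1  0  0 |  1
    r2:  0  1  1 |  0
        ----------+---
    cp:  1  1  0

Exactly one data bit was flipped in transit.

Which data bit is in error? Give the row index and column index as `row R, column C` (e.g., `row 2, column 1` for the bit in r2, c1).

row 0, column 1

Recompute each row's even parity and compare to rp:
  r0: data parity 0, sent rp 1 → mismatch
  r1: data parity 1, sent rp 1 → ok
  r2: data parity 0, sent rp 0 → ok
Recompute each column's even parity and compare to cp:
  c0: data parity 1, sent cp 1 → ok
  c1: data parity 0, sent cp 1 → mismatch
  c2: data parity 0, sent cp 0 → ok
Exactly one row (r0) and one column (c1) fail → the flipped bit is at their intersection.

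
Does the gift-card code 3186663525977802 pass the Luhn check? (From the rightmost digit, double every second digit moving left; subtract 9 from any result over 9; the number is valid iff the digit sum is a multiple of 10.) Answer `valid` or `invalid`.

valid

From the right, keep odd positions and double even positions (subtract 9 from any doubled value over 9):
  doubled (positions 2,4,...): 0 5 9 4 6 3 7 6 → sum 40
  kept (positions 1,3,...): 2 8 7 5 5 6 6 1 → sum 40
Total = 80.
80 mod 10 = 0, so the number is valid.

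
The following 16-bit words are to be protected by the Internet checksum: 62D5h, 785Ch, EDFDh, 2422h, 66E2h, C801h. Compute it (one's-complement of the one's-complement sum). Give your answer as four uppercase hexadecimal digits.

One's-complement addition (fold any carry out of bit 15 back into bit 0):
  0x62D5 + 0x785C = 0x0DB31
  0xDB31 + 0xEDFD = 0x1C92E → wrap carry → 0xC92F
  0xC92F + 0x2422 = 0x0ED51
  0xED51 + 0x66E2 = 0x15433 → wrap carry → 0x5434
  0x5434 + 0xC801 = 0x11C35 → wrap carry → 0x1C36
One's-complement sum = 0x1C36.
Checksum = ~0x1C36 & 0xFFFF = 0xE3C9.

E3C9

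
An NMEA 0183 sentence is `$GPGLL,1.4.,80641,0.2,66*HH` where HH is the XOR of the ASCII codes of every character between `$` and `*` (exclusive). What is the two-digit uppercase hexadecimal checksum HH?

42

XOR the ASCII codes of the payload characters:
  'G' = 0x47 → acc = 0x47
  'P' = 0x50 → acc = 0x17
  'G' = 0x47 → acc = 0x50
  'L' = 0x4C → acc = 0x1C
  'L' = 0x4C → acc = 0x50
  ',' = 0x2C → acc = 0x7C
  '1' = 0x31 → acc = 0x4D
  '.' = 0x2E → acc = 0x63
  '4' = 0x34 → acc = 0x57
  '.' = 0x2E → acc = 0x79
  ',' = 0x2C → acc = 0x55
  '8' = 0x38 → acc = 0x6D
  '0' = 0x30 → acc = 0x5D
  '6' = 0x36 → acc = 0x6B
  '4' = 0x34 → acc = 0x5F
  '1' = 0x31 → acc = 0x6E
  ',' = 0x2C → acc = 0x42
  '0' = 0x30 → acc = 0x72
  '.' = 0x2E → acc = 0x5C
  '2' = 0x32 → acc = 0x6E
  ',' = 0x2C → acc = 0x42
  '6' = 0x36 → acc = 0x74
  '6' = 0x36 → acc = 0x42
Checksum = 0x42.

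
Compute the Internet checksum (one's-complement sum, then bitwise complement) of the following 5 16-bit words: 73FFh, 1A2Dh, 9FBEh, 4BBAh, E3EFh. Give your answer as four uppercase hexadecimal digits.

One's-complement addition (fold any carry out of bit 15 back into bit 0):
  0x73FF + 0x1A2D = 0x08E2C
  0x8E2C + 0x9FBE = 0x12DEA → wrap carry → 0x2DEB
  0x2DEB + 0x4BBA = 0x079A5
  0x79A5 + 0xE3EF = 0x15D94 → wrap carry → 0x5D95
One's-complement sum = 0x5D95.
Checksum = ~0x5D95 & 0xFFFF = 0xA26A.

A26A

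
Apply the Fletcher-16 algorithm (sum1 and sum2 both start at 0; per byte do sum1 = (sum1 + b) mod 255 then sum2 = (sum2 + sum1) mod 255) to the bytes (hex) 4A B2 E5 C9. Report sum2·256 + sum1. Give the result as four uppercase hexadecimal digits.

Running sums (mod 255):
  after byte 0 (4A): sum1=74, sum2=74
  after byte 1 (B2): sum1=252, sum2=71
  after byte 2 (E5): sum1=226, sum2=42
  after byte 3 (C9): sum1=172, sum2=214
Checksum = sum2·256 + sum1 = 214·256 + 172 = 54956 = 0xD6AC.

D6AC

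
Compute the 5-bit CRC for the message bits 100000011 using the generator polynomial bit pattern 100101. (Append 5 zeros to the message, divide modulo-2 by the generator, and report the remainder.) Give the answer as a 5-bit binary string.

10011

Append 5 zeros: 10000001100000. Divide by 100101 (XOR where the leading bit is 1):
  pos 0: 100000 XOR 100101 = 000101
  pos 3: 101011 XOR 100101 = 001110
  pos 5: 111000 XOR 100101 = 011101
  pos 6: 111010 XOR 100101 = 011111
  pos 7: 111110 XOR 100101 = 011011
  pos 8: 110110 XOR 100101 = 010011
Remainder (last 5 bits) = 10011. This is the CRC / FCS.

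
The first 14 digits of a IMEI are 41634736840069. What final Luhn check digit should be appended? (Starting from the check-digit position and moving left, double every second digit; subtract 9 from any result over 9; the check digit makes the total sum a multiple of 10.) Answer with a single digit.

6

Partial digits right→left: 9 6 0 0 4 8 6 3 7 4 3 6 1 4
Double every second digit counting from the check-digit position (so the 1st, 3rd, 5th, ... of the partial from the right).
  doubled (with −9 where >9): 9 0 8 3 5 6 2 → sum 33
  kept as-is: 6 0 8 3 4 6 4 → sum 31
Total = 33 + 31 = 64.
Check digit = (10 − (64 mod 10)) mod 10 = 6.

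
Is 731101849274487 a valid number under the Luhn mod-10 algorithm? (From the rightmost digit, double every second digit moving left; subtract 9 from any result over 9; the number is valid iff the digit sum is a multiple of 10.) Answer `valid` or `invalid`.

From the right, keep odd positions and double even positions (subtract 9 from any doubled value over 9):
  doubled (positions 2,4,...): 7 8 4 8 2 2 6 → sum 37
  kept (positions 1,3,...): 7 4 7 9 8 0 1 7 → sum 43
Total = 80.
80 mod 10 = 0, so the number is valid.

valid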